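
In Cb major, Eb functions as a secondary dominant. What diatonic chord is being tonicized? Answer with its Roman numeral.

vi

The chord is a major triad on Eb.
A dominant resolves down a perfect fifth: Eb → Ab. In Cb major, Ab is scale degree 6, i.e. vi.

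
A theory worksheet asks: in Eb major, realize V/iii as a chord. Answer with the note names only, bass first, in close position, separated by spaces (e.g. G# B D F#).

V/iii is a secondary dominant — the dominant triad of iii. iii in Eb major is G, so the applied chord's root is D, a perfect fifth above.
Building a major triad on D gives D-F#-A.

D F# A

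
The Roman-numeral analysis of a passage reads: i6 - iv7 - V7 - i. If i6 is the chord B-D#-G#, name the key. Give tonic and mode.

G# minor

i6 is given as B-D#-G# — a minor triad with root G#.
If G# is scale degree 1 and the mode makes that degree carry a minor triad, the tonic is G# and the mode is minor.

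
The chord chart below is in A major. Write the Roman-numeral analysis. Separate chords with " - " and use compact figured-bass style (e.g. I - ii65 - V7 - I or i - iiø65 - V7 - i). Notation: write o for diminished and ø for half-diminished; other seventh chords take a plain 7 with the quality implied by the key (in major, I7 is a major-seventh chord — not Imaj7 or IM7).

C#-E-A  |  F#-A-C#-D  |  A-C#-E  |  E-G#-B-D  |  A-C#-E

I6 - IV65 - I - V7 - I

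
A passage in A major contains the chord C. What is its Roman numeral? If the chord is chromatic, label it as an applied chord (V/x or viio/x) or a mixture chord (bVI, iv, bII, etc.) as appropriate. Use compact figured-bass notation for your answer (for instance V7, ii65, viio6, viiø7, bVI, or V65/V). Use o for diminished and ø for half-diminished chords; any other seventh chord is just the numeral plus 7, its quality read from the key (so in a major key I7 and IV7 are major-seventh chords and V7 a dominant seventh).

Stacked in thirds the chord is C-E-G: a major triad on C.
C is the lowered third degree of A major (diatonic 3 would be C#). This is a major triad on the lowered third degree, borrowed from the parallel minor.

bIII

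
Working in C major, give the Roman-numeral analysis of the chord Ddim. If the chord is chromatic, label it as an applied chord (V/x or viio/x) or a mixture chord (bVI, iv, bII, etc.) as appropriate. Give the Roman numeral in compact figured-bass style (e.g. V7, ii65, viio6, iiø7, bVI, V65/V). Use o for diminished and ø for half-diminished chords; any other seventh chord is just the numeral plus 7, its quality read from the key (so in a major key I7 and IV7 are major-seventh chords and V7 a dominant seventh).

iio

The pitches D-F-Ab form a diminished triad rooted on D.
D is the second degree of C major. This is the diminished supertonic triad, borrowed from the parallel minor.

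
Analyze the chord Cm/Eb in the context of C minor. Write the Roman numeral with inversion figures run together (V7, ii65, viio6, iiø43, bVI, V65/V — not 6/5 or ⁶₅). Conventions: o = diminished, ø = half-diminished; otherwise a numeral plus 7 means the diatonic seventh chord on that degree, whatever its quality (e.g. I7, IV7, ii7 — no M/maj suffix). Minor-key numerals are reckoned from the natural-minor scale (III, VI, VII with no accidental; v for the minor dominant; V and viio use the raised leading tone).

i6

Stacked in thirds the chord is C-Eb-G: a minor triad on C.
In C minor, C is the tonic; the diatonic minor triad there is i.
With Eb in the bass the chord is in first inversion, so the figured bass is 6.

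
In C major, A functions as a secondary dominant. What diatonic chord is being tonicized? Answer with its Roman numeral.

ii

The chord is a major triad on A.
A dominant resolves down a perfect fifth: A → D. In C major, D is scale degree 2, i.e. ii.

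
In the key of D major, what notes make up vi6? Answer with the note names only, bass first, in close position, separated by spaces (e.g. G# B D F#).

D F# B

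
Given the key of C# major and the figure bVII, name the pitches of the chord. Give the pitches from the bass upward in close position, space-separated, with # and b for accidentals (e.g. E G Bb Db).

B D# F#

bVII is a major triad on the lowered seventh degree (the subtonic), borrowed from the parallel minor. In C# major that root is B.
So the chord is B-D#-F#, a major triad.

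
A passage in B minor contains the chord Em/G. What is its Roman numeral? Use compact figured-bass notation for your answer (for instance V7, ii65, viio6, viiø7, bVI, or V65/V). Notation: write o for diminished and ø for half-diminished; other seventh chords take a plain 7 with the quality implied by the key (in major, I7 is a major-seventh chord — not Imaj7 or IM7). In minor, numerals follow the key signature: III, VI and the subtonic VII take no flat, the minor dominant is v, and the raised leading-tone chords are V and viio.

iv6

The pitches E-G-B form a minor triad rooted on E.
E is scale degree 4 in B minor, and a minor triad on that degree is written iv.
With G in the bass the chord is in first inversion, so the figured bass is 6.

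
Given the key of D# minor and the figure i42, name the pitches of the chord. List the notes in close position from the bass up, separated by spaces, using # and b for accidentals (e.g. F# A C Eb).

In D# minor, the tonic is D#, and the diatonic chord built there is a minor seventh chord.
That chord is spelled D#-F#-A#-C#.
The figured bass 42 indicates third inversion, placing the seventh (C#) in the bass: C#-D#-F#-A#.

C# D# F# A#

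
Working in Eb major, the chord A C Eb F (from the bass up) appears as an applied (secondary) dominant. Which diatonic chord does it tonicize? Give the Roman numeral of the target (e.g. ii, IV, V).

V

The chord is a dominant seventh chord on F.
A dominant resolves down a perfect fifth: F → Bb. In Eb major, Bb is scale degree 5, i.e. V.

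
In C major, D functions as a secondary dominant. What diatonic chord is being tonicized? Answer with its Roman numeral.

V

The chord is a major triad on D.
A dominant resolves down a perfect fifth: D → G. In C major, G is scale degree 5, i.e. V.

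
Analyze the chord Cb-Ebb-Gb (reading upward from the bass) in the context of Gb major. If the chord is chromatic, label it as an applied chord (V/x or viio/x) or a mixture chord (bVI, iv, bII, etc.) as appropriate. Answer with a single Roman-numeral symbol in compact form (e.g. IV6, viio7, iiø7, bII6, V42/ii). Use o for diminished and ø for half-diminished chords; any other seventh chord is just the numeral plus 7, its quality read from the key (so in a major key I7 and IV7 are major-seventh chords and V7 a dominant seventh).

iv

The pitches Cb-Ebb-Gb form a minor triad rooted on Cb.
Cb is the fourth degree of Gb major. This is the minor subdominant, borrowed from the parallel minor.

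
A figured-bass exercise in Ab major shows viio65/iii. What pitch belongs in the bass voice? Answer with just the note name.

D

The applied chord viio65/iii is rooted on B: B-D-F-Ab.
The figure 65 means first inversion — the third is in the bass.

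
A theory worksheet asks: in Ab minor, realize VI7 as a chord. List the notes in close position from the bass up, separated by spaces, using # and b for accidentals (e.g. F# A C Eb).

Fb Ab Cb Eb

In Ab minor, scale degree 6 is Fb, and the diatonic chord built there is a major seventh chord.
Stacking thirds from Fb gives Fb-Ab-Cb-Eb.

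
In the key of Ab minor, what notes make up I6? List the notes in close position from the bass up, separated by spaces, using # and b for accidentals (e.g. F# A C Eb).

C Eb Ab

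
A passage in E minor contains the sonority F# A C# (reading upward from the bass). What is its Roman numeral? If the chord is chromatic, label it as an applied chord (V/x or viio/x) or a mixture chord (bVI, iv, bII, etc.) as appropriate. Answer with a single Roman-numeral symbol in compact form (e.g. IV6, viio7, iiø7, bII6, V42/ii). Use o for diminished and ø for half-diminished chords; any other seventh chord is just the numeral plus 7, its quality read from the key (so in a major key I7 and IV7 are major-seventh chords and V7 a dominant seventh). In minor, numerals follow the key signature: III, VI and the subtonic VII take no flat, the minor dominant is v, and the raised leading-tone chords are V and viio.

ii

Stacked in thirds the chord is F#-A-C#: a minor triad on F#.
F# is the second degree of E minor. This is the minor supertonic, borrowed from the parallel major (the Dorian ii).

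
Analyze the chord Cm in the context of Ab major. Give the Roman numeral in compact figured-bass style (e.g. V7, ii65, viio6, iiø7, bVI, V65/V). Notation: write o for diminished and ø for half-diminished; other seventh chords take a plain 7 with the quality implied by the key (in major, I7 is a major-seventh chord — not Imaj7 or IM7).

iii

The pitches C-Eb-G form a minor triad rooted on C.
C is scale degree 3 in Ab major, and a minor triad on that degree is written iii.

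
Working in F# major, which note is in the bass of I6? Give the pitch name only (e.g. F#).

I in F# major has root F#; the chord is F#-A#-C#.
The figure 6 means first inversion — the third is in the bass.

A#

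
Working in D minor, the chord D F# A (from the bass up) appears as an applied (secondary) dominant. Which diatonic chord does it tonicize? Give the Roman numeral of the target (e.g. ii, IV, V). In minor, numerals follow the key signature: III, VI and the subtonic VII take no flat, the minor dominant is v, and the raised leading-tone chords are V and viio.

The chord is a major triad on D.
A dominant resolves down a perfect fifth: D → G. In D minor, G is scale degree 4, i.e. iv.

iv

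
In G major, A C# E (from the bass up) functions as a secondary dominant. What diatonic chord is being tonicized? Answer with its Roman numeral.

The chord is a major triad on A.
A dominant resolves down a perfect fifth: A → D. In G major, D is scale degree 5, i.e. V.

V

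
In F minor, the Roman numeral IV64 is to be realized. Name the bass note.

IV in F minor has root Bb; the chord is Bb-D-F.
The figure 64 means second inversion — the fifth is in the bass.

F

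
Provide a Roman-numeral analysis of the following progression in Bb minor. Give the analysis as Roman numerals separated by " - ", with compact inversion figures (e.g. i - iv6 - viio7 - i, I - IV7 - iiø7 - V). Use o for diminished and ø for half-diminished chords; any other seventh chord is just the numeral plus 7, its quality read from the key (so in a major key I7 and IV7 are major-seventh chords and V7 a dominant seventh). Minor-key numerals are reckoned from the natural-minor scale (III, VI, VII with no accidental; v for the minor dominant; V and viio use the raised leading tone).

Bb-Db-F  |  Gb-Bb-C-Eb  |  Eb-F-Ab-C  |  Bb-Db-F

i - iiø43 - v42 - i

Bb-Db-F: root Bb is the tonic; minor triad there is i.
Gb-Bb-C-Eb: root C is the supertonic; half-diminished seventh chord there is iiø43.
Eb-F-Ab-C: root F is the dominant; minor seventh chord there is v42.
Bb-Db-F has root Bb, degree 1 in Bb minor, so i.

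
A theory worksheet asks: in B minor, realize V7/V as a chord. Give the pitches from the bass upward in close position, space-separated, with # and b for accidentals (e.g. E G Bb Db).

C# E# G# B

V7/V is a secondary dominant — the dominant seventh of V. V in B minor is F#, so the applied chord's root is C#, a perfect fifth above.
Building a dominant seventh chord on C# gives C#-E#-G#-B.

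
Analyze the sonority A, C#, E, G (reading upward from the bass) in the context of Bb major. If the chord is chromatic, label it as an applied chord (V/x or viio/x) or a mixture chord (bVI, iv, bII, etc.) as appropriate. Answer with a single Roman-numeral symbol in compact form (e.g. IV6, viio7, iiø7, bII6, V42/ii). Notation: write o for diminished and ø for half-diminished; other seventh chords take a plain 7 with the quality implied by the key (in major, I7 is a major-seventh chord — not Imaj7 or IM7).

Stacked in thirds the chord is A-C#-E-G: a dominant seventh chord on A.
A is not a diatonic chord root with this quality in Bb major, but it lies a perfect fifth above D (iii), so the chord functions as an applied dominant of iii.

V7/iii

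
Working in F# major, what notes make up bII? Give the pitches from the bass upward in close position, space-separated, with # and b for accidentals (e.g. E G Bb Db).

Scale degree 2 in F# major is G#; lowering it a half step gives G. bII is the Neapolitan chord — a major triad on the lowered second degree.
So the chord is G-B-D, a major triad.

G B D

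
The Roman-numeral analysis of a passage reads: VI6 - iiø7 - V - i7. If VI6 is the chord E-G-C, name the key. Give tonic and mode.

VI6 is given as E-G-C — a major triad with root C.
VI6 on C implies C is the submediant; that puts the tonic at E, and the uppercase numeral fits minor mode.

E minor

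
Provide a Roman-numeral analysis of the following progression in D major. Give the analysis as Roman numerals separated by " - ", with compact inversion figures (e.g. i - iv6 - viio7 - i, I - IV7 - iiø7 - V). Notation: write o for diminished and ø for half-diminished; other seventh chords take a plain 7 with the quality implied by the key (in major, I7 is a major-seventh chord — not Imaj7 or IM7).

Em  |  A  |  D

Em has root E, degree 2 in D major, so ii.
A has root A, degree 5 in D major, so V.
D has root D, degree 1 in D major, so I.

ii - V - I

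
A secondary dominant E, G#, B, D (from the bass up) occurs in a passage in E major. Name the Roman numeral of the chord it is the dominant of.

IV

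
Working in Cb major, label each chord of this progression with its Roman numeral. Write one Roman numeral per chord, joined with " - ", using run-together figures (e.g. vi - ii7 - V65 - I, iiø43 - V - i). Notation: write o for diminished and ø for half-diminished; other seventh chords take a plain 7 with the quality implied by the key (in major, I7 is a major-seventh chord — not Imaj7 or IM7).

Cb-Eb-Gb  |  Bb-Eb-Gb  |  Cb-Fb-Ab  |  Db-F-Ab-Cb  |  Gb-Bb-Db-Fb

I - iii64 - IV64 - V7/V - V7

Cb-Eb-Gb: root Cb is the tonic; major triad there is I.
Bb-Eb-Gb has root Eb, degree 3 in Cb major, so iii64.
Cb-Fb-Ab has root Fb, degree 4 in Cb major, so IV64.
Db-F-Ab-Cb: chromatic; Db is V of V, so V7/V.
Gb-Bb-Db-Fb: root Gb is the dominant; dominant seventh chord there is V7.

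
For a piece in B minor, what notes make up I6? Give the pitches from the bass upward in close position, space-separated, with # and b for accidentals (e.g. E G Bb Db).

Scale degree 1 in B minor is B; here the chord built on it is altered to a major triad. I6 is the major tonic (Picardy third), borrowed from the parallel major.
So the chord is B-D#-F#.
The figured bass 6 indicates first inversion, placing the third (D#) in the bass: D#-F#-B.

D# F# B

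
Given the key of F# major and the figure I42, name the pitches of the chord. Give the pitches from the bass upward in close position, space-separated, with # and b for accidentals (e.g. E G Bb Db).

E# F# A# C#

The numeral's case and figure indicate a major seventh chord. In F# major its root, scale degree 1, is F#.
That chord is spelled F#-A#-C#-E#.
With the 42 figure the chord is in third inversion; from the bass E# upward in close position it reads E#-F#-A#-C#.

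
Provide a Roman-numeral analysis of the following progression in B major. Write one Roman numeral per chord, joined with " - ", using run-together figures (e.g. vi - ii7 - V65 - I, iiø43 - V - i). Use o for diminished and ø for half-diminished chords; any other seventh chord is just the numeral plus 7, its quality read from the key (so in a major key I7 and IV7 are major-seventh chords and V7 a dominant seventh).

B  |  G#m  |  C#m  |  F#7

I - vi - ii - V7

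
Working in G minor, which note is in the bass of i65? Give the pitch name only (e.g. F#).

i in G minor has root G; the chord is G-Bb-D-F.
The figure 65 means first inversion — the third is in the bass.

Bb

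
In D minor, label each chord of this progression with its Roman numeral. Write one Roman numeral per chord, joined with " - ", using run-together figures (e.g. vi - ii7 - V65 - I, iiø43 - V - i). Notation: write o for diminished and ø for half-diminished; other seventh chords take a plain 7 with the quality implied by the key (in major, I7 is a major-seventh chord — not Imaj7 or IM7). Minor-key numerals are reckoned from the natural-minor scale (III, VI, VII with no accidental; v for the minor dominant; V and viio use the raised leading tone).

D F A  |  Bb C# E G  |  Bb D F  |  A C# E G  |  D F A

i - viio42 - VI - V7 - i

D-F-A: minor triad on D = scale degree 1 → i.
Bb-C#-E-G: root C# is the leading tone; fully diminished seventh chord there is viio42.
Bb-D-F: root Bb is the submediant; major triad there is VI.
A-C#-E-G: root A is the dominant; dominant seventh chord there is V7.
D-F-A has root D, degree 1 in D minor, so i.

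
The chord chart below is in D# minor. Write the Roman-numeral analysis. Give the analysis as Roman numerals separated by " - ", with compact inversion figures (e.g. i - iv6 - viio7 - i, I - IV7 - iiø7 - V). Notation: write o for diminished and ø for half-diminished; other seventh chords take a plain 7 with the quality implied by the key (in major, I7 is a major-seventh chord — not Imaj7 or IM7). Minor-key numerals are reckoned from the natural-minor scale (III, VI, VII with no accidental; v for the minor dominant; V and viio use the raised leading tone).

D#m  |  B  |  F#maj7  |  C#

i - VI - III7 - VII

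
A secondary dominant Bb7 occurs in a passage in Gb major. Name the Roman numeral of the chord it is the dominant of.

The chord is a dominant seventh chord on Bb.
A dominant resolves down a perfect fifth: Bb → Eb. In Gb major, Eb is scale degree 6, i.e. vi.

vi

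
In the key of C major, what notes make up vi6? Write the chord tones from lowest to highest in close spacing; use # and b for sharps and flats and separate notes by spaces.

In C major, the sixth degree is A, and the diatonic chord built there is a minor triad.
Stacking thirds from A gives A-C-E.
The figured bass 6 indicates first inversion, placing the third (C) in the bass: C-E-A.

C E A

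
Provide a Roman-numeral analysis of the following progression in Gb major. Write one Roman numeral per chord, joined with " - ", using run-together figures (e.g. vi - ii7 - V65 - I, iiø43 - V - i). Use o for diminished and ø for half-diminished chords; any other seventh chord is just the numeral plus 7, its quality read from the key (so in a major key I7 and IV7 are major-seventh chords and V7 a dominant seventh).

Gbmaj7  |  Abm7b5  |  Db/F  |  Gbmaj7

Gbmaj7: major seventh chord on Gb = scale degree 1 → I7.
Abm7b5: Ab with this quality isn't in the key; it's iiø7, borrowed from the parallel minor.
Db/F has root Db, degree 5 in Gb major, so V6.
Gbmaj7: major seventh chord on Gb = scale degree 1 → I7.

I7 - iiø7 - V6 - I7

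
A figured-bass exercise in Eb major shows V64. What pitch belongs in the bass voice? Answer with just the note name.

V in Eb major has root Bb; the chord is Bb-D-F.
The figure 64 means second inversion — the fifth is in the bass.

F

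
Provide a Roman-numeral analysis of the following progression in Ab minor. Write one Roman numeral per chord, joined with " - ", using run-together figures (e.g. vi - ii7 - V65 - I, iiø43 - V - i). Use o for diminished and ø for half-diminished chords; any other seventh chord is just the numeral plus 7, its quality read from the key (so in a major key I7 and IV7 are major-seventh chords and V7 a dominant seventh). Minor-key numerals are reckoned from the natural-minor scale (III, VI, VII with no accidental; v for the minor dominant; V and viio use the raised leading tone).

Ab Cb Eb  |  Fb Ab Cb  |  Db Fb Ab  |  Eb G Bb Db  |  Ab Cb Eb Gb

Ab-Cb-Eb: root Ab is the tonic; minor triad there is i.
Fb-Ab-Cb: major triad on Fb = scale degree 6 → VI.
Db-Fb-Ab has root Db, degree 4 in Ab minor, so iv.
Eb-G-Bb-Db: dominant seventh chord on Eb = scale degree 5 → V7.
Ab-Cb-Eb-Gb: minor seventh chord on Ab = scale degree 1 → i7.

i - VI - iv - V7 - i7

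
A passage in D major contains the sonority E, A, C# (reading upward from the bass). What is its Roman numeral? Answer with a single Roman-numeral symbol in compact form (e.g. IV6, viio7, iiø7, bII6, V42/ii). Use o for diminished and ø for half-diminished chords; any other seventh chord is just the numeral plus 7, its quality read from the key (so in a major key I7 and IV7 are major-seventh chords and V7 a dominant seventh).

V64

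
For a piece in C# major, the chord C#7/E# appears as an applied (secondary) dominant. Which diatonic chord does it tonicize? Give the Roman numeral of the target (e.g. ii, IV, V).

IV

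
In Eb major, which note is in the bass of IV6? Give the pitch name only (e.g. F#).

IV in Eb major has root Ab; the chord is Ab-C-Eb.
The figure 6 means first inversion — the third is in the bass.

C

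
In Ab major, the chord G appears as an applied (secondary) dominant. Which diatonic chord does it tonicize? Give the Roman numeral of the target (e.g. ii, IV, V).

iii

The chord is a major triad on G.
A dominant resolves down a perfect fifth: G → C. In Ab major, C is scale degree 3, i.e. iii.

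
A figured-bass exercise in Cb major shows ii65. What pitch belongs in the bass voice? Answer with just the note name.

ii in Cb major has root Db; the chord is Db-Fb-Ab-Cb.
The figure 65 means first inversion — the third is in the bass.

Fb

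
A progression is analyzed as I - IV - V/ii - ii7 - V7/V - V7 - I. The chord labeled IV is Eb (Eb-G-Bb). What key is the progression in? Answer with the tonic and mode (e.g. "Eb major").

Bb major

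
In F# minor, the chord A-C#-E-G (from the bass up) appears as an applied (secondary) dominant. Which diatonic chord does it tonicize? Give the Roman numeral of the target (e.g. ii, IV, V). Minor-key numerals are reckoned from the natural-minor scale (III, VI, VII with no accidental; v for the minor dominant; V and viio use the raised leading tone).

The chord is a dominant seventh chord on A.
A dominant resolves down a perfect fifth: A → D. In F# minor, D is scale degree 6, i.e. VI.

VI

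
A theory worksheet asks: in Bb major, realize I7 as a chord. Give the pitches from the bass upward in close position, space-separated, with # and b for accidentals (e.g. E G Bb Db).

Bb D F A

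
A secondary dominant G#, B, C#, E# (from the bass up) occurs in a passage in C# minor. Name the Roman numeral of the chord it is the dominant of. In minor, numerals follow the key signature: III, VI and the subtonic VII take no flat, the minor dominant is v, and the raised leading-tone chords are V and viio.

iv

The chord is a dominant seventh chord on C#.
A dominant resolves down a perfect fifth: C# → F#. In C# minor, F# is scale degree 4, i.e. iv.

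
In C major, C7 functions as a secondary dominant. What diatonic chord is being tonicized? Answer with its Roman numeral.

IV

The chord is a dominant seventh chord on C.
A dominant resolves down a perfect fifth: C → F. In C major, F is scale degree 4, i.e. IV.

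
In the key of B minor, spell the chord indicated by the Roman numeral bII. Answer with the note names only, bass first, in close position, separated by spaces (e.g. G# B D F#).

Scale degree 2 in B minor is C#; lowering it a half step gives C. bII is the Neapolitan chord — a major triad on the lowered second degree.
So the chord is C-E-G, a major triad.

C E G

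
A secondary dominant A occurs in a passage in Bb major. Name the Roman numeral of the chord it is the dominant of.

iii

The chord is a major triad on A.
A dominant resolves down a perfect fifth: A → D. In Bb major, D is scale degree 3, i.e. iii.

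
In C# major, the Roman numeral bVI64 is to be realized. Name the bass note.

bVI in C# major has root A; the chord is A-C#-E.
The figure 64 means second inversion — the fifth is in the bass.

E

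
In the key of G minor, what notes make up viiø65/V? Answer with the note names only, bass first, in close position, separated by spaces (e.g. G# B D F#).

E G B C#

viiø65/V is a secondary leading-tone chord. The target V is D in G minor; the applied chord is rooted a semitone below, on C#.
Building a half-diminished seventh chord on C# gives C#-E-G-B.
With the 65 figure the chord is in first inversion; from the bass E upward in close position it reads E-G-B-C#.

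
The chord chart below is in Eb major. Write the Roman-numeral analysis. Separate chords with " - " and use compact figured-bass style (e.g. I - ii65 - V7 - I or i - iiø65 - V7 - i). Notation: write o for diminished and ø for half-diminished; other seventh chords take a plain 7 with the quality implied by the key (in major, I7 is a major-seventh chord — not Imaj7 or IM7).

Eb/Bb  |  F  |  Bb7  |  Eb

I64 - V/V - V7 - I

Eb/Bb: major triad on Eb = scale degree 1 → I64.
F: a major triad on F, the applied dominant of V → V/V.
Bb7: dominant seventh chord on Bb = scale degree 5 → V7.
Eb has root Eb, degree 1 in Eb major, so I.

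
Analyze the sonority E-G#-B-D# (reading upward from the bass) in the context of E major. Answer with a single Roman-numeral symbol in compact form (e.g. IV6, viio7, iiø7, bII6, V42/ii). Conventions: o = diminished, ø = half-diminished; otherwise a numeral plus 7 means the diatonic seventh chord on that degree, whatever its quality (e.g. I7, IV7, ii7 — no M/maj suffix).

Stacked in thirds the chord is E-G#-B-D#: a major seventh chord on E.
E is scale degree 1 in E major, and a major seventh chord on that degree is written I7.

I7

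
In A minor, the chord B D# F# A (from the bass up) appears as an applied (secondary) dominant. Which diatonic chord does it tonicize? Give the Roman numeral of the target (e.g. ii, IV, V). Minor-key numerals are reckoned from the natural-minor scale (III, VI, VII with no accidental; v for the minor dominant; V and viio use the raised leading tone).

The chord is a dominant seventh chord on B.
A dominant resolves down a perfect fifth: B → E. In A minor, E is scale degree 5, i.e. V.

V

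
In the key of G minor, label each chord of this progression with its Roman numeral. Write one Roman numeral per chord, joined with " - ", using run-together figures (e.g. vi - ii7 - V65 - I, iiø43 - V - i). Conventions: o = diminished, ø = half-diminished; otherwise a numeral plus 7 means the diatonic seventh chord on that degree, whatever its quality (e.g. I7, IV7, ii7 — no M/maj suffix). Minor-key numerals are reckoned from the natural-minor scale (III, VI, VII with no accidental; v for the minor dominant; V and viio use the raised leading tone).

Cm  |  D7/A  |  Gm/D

iv - V43 - i64

Cm: minor triad on C = scale degree 4 → iv.
D7/A has root D, degree 5 in G minor, so V43.
Gm/D has root G, degree 1 in G minor, so i64.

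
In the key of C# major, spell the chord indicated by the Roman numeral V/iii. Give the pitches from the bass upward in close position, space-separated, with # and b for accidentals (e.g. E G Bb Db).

V/iii is a secondary dominant — the dominant triad of iii. iii in C# major is E#, so the applied chord's root is B#, a perfect fifth above.
Building a major triad on B# gives B#-D##-F##.

B# D## F##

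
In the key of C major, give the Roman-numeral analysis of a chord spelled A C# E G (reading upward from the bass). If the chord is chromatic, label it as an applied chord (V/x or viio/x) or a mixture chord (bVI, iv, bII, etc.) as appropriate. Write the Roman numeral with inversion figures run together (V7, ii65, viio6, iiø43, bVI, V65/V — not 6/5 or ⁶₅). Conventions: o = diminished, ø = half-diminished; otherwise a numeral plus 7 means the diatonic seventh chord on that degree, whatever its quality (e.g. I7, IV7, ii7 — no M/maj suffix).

V7/ii

Stacked in thirds the chord is A-C#-E-G: a dominant seventh chord on A.
A is not a diatonic chord root with this quality in C major, but it lies a perfect fifth above D (ii), so the chord functions as an applied dominant of ii.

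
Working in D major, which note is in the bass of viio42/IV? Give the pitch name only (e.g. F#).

The applied chord viio42/IV is rooted on F#: F#-A-C-Eb.
The figure 42 means third inversion — the seventh is in the bass.

Eb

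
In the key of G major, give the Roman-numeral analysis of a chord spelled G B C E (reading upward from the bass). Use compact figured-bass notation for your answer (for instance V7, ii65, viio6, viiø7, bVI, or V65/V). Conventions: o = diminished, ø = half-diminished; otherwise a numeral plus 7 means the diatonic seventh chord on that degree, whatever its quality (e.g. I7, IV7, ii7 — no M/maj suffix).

IV43

Stacked in thirds the chord is C-E-G-B: a major seventh chord on C.
In G major, C is the subdominant; the diatonic major seventh chord there is IV7.
With G in the bass the chord is in second inversion, so the figured bass is 43.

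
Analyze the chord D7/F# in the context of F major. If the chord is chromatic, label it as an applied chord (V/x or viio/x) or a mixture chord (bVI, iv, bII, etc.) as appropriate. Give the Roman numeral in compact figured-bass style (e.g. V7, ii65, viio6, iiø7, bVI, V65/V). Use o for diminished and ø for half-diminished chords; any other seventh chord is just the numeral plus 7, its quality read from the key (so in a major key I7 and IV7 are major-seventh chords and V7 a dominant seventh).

V65/ii

Stacked in thirds the chord is D-F#-A-C: a dominant seventh chord on D.
D is not a diatonic chord root with this quality in F major, but it lies a perfect fifth above G (ii), so the chord functions as an applied dominant of ii.
With F# in the bass the chord is in first inversion, so the figured bass is 65.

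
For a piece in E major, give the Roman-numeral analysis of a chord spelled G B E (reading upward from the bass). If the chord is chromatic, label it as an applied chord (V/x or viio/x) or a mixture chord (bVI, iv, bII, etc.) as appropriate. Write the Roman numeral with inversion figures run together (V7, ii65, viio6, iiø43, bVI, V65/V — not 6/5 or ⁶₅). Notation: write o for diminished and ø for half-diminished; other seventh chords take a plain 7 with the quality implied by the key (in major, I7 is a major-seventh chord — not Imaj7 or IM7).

i6

Stacked in thirds the chord is E-G-B: a minor triad on E.
E is the first degree of E major. This is the minor tonic, borrowed from the parallel minor.
With G in the bass the chord is in first inversion, so the figured bass is 6.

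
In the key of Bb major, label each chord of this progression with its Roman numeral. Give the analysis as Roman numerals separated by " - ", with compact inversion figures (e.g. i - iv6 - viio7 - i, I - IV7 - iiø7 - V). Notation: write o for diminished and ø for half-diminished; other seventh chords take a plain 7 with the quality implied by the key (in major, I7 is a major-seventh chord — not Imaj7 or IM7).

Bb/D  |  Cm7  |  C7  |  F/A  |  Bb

I6 - ii7 - V7/V - V6 - I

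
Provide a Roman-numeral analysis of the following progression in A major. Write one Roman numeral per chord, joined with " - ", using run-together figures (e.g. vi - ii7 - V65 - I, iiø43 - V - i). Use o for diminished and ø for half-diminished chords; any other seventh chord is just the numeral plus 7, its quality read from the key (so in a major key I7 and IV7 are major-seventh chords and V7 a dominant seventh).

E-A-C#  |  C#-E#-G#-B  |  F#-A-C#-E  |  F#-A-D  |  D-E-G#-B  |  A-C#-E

I64 - V7/vi - vi7 - IV6 - V42 - I

E-A-C#: major triad on A = scale degree 1 → I64.
C#-E#-G#-B: chromatic; C# is V of vi, so V7/vi.
F#-A-C#-E has root F#, degree 6 in A major, so vi7.
F#-A-D: major triad on D = scale degree 4 → IV6.
D-E-G#-B: root E is the dominant; dominant seventh chord there is V42.
A-C#-E has root A, degree 1 in A major, so I.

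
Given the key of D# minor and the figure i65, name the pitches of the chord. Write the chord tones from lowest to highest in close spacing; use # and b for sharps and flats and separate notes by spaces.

F# A# C# D#

In D# minor, the tonic is D#, and the diatonic chord built there is a minor seventh chord.
Stacking thirds from D# gives D#-F#-A#-C#.
The figured bass 65 indicates first inversion, placing the third (F#) in the bass: F#-A#-C#-D#.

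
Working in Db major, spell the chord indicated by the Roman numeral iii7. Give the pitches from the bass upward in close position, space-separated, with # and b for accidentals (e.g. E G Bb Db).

F Ab C Eb

In Db major, scale degree 3 is F, and the diatonic chord built there is a minor seventh chord.
That chord is spelled F-Ab-C-Eb.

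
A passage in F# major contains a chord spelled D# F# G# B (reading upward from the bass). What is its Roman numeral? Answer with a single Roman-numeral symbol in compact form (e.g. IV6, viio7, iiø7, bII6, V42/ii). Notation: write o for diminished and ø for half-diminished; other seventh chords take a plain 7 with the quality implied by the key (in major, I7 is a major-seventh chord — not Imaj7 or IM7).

The pitches G#-B-D#-F# form a minor seventh chord rooted on G#.
G# is scale degree 2 in F# major, and a minor seventh chord on that degree is written ii7.
With D# in the bass the chord is in second inversion, so the figured bass is 43.

ii43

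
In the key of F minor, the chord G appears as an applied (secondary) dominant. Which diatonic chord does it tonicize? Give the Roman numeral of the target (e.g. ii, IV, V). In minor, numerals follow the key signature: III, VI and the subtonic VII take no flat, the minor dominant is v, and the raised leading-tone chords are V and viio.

The chord is a major triad on G.
A dominant resolves down a perfect fifth: G → C. In F minor, C is scale degree 5, i.e. V.

V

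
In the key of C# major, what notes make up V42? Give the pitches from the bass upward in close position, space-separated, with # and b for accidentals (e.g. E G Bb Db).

The numeral's case and figure indicate a dominant seventh chord. In C# major its root, the dominant, is G#.
Stacking thirds from G# gives G#-B#-D#-F#.
The figured bass 42 indicates third inversion, placing the seventh (F#) in the bass: F#-G#-B#-D#.

F# G# B# D#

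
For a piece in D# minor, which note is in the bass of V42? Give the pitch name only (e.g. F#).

G#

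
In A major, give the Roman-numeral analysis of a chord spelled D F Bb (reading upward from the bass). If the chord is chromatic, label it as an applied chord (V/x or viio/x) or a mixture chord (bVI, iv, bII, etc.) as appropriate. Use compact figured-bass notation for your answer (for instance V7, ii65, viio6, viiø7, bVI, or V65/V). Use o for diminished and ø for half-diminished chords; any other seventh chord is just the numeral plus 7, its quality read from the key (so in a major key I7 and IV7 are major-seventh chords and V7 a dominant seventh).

bII6

Stacked in thirds the chord is Bb-D-F: a major triad on Bb.
Bb is the lowered second degree of A major (diatonic 2 would be B). This is the Neapolitan sixth — a major triad on the lowered second degree, here in its customary first inversion.
With D in the bass the chord is in first inversion, so the figured bass is 6.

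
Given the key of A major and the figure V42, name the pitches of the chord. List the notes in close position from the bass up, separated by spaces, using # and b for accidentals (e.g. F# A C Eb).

D E G# B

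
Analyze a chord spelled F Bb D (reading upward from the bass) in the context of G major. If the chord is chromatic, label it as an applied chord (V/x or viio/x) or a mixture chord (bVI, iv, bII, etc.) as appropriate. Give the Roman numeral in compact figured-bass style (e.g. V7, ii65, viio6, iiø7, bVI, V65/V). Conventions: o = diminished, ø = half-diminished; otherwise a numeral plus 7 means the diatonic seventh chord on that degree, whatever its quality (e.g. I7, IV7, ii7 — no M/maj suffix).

bIII64

The pitches Bb-D-F form a major triad rooted on Bb.
Bb is the lowered third degree of G major (diatonic 3 would be B). This is a major triad on the lowered third degree, borrowed from the parallel minor.
With F in the bass the chord is in second inversion, so the figured bass is 64.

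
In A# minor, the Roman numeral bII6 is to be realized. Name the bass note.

D#

bII in A# minor has root B; the chord is B-D#-F#.
The figure 6 means first inversion — the third is in the bass.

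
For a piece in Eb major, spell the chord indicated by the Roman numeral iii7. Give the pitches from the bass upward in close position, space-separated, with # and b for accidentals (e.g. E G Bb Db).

G Bb D F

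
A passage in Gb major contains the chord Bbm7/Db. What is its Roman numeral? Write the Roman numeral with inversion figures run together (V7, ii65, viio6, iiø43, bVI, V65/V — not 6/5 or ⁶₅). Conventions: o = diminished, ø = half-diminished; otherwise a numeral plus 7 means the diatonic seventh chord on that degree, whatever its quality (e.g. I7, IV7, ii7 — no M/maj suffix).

Stacked in thirds the chord is Bb-Db-F-Ab: a minor seventh chord on Bb.
Bb is scale degree 3 in Gb major, and a minor seventh chord on that degree is written iii7.
With Db in the bass the chord is in first inversion, so the figured bass is 65.

iii65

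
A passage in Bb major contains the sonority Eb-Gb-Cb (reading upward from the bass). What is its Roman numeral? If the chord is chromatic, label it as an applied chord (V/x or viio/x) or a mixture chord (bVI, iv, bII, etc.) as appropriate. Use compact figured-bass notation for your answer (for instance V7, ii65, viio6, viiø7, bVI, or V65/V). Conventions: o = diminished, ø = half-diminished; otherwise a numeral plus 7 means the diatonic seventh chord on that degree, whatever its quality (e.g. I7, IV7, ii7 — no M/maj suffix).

The pitches Cb-Eb-Gb form a major triad rooted on Cb.
Cb is the lowered second degree of Bb major (diatonic 2 would be C). This is the Neapolitan sixth — a major triad on the lowered second degree, here in its customary first inversion.
With Eb in the bass the chord is in first inversion, so the figured bass is 6.

bII6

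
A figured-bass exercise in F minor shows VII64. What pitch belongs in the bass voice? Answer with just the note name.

VII in F minor has root Eb; the chord is Eb-G-Bb.
The figure 64 means second inversion — the fifth is in the bass.

Bb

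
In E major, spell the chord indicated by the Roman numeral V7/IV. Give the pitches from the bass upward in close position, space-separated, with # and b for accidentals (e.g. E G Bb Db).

E G# B D

V7/IV is a secondary dominant — the dominant seventh of IV. IV in E major is A, so the applied chord's root is E, a perfect fifth above.
Building a dominant seventh chord on E gives E-G#-B-D.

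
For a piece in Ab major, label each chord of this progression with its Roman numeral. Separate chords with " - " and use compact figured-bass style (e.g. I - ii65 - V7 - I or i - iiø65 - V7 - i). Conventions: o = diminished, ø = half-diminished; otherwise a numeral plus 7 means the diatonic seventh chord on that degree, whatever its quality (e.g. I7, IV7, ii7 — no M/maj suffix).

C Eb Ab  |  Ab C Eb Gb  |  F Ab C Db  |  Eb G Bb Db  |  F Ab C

I6 - V7/IV - IV65 - V7 - vi

C-Eb-Ab: root Ab is the tonic; major triad there is I6.
Ab-C-Eb-Gb: chromatic; Ab is V of IV, so V7/IV.
F-Ab-C-Db: major seventh chord on Db = scale degree 4 → IV65.
Eb-G-Bb-Db has root Eb, degree 5 in Ab major, so V7.
F-Ab-C has root F, degree 6 in Ab major, so vi.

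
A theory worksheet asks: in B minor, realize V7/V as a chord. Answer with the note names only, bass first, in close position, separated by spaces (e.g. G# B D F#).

V7/V is a secondary dominant — the dominant seventh of V. V in B minor is F#, so the applied chord's root is C#, a perfect fifth above.
Building a dominant seventh chord on C# gives C#-E#-G#-B.

C# E# G# B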